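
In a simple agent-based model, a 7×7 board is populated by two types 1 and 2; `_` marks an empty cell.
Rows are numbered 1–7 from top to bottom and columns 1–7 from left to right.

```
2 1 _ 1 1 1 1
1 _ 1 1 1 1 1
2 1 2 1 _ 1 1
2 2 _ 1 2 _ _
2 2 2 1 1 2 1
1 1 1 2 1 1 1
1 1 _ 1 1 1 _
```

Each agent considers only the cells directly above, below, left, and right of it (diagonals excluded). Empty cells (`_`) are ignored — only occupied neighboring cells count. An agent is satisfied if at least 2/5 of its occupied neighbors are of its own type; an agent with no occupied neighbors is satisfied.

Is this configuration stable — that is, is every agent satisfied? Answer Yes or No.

No

Row 1: (1,1)2 0/2 unhappy · (1,2)1 0/1 unhappy · (1,4)1 2/2 ok · (1,5)1 3/3 ok · (1,6)1 3/3 ok · (1,7)1 2/2 ok
Row 2: (2,1)1 0/2 unhappy · (2,3)1 1/2 ok · (2,4)1 4/4 ok · (2,5)1 3/3 ok · (2,6)1 4/4 ok · (2,7)1 3/3 ok
Row 3: (3,1)2 1/3 unhappy · (3,2)1 0/3 unhappy · (3,3)2 0/3 unhappy · (3,4)1 2/3 ok · (3,6)1 2/2 ok · (3,7)1 2/2 ok
Row 4: (4,1)2 3/3 ok · (4,2)2 2/3 ok · (4,4)1 2/3 ok · (4,5)2 0/2 unhappy
Row 5: (5,1)2 2/3 ok · (5,2)2 3/4 ok · (5,3)2 1/3 unhappy · (5,4)1 2/4 ok · (5,5)1 2/4 ok · (5,6)2 0/3 unhappy · (5,7)1 1/2 ok
Row 6: (6,1)1 2/3 ok · (6,2)1 3/4 ok · (6,3)1 1/3 unhappy · (6,4)2 0/4 unhappy · (6,5)1 3/4 ok · (6,6)1 3/4 ok · (6,7)1 2/2 ok
Row 7: (7,1)1 2/2 ok · (7,2)1 2/2 ok · (7,4)1 1/2 ok · (7,5)1 3/3 ok · (7,6)1 2/2 ok
For instance (1,1) has only 0/2 same-type neighbors, below 2/5.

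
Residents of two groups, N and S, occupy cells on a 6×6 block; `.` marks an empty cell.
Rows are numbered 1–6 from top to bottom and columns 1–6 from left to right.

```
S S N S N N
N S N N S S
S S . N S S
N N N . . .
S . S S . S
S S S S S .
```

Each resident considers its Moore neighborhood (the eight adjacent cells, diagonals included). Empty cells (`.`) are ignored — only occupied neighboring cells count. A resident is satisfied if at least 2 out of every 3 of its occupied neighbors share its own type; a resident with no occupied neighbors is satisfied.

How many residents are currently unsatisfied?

Row 1: (1,1)S 2/3 ✓ · (1,2)S 2/5 ✗ · (1,3)N 2/5 ✗ · (1,4)S 1/5 ✗ · (1,5)N 2/5 ✗ · (1,6)N 1/3 ✗
Row 2: (2,1)N 0/5 ✗ · (2,2)S 4/7 ✗ · (2,3)N 3/7 ✗ · (2,4)N 4/7 ✗ · (2,5)S 4/8 ✗ · (2,6)S 3/5 ✗
Row 3: (3,1)S 2/5 ✗ · (3,2)S 2/7 ✗ · (3,4)N 3/5 ✗ · (3,5)S 3/5 ✗ · (3,6)S 3/3 ✓
Row 4: (4,1)N 1/4 ✗ · (4,2)N 2/6 ✗ · (4,3)N 2/5 ✗
Row 5: (5,1)S 2/4 ✗ · (5,3)S 4/6 ✓ · (5,4)S 4/5 ✓ · (5,6)S 1/1 ✓
Row 6: (6,1)S 2/2 ✓ · (6,2)S 4/4 ✓ · (6,3)S 4/4 ✓ · (6,4)S 4/4 ✓ · (6,5)S 3/3 ✓
Unsatisfied: (1,2), (1,3), (1,4), (1,5), (1,6), (2,1), (2,2), (2,3), (2,4), (2,5), (2,6), (3,1), (3,2), (3,4), (3,5), (4,1), (4,2), (4,3), (5,1) — 19 in total.

19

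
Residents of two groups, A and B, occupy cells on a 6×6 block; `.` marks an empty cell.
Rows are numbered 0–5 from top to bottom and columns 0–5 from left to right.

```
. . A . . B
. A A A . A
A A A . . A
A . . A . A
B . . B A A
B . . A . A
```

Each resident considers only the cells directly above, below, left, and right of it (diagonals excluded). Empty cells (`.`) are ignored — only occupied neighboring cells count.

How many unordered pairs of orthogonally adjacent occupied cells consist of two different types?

Scan each occupied cell's neighbors to the right and below so each pair is counted once.
From row 0: 1 unlike of 2 pairs (running 1/2).
From row 1: 0 unlike of 5 pairs (running 1/7).
From row 2: 0 unlike of 4 pairs (running 1/11).
From row 3: 2 unlike of 3 pairs (running 3/14).
From row 4: 2 unlike of 5 pairs (running 5/19).
Total adjacent occupied pairs: 19; unlike-type pairs: 5.

5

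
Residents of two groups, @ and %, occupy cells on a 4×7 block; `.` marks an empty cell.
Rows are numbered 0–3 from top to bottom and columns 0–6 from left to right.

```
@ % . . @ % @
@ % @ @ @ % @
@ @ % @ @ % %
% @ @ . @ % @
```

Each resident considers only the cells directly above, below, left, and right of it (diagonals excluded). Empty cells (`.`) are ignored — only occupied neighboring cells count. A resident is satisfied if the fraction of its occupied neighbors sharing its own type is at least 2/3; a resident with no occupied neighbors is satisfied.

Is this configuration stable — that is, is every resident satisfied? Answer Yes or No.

(0,0)@ 1/2 not
(0,1)% 1/2 not
(0,4)@ 1/2 not
(0,5)% 1/3 not
(0,6)@ 1/2 not
(1,0)@ 2/3 satisfied
(1,1)% 1/4 not
(1,2)@ 1/3 not
(1,3)@ 3/3 satisfied
(1,4)@ 3/4 satisfied
(1,5)% 2/4 not
(1,6)@ 1/3 not
(2,0)@ 2/3 satisfied
(2,1)@ 2/4 not
(2,2)% 0/4 not
(2,3)@ 2/3 satisfied
(2,4)@ 3/4 satisfied
(2,5)% 3/4 satisfied
(2,6)% 1/3 not
(3,0)% 0/2 not
(3,1)@ 2/3 satisfied
(3,2)@ 1/2 not
(3,4)@ 1/2 not
(3,5)% 1/3 not
(3,6)@ 0/2 not
For instance (0,0) has only 1/2 same-type neighbors, below 2/3.

No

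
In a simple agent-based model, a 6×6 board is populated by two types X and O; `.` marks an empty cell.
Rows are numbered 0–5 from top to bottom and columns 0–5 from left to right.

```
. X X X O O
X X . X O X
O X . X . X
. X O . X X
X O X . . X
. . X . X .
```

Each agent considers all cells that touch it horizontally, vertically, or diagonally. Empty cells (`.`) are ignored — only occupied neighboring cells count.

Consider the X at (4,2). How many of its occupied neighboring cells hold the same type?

2

Occupied neighbors of (4,2): (3,1)=X, (3,2)=O, (4,1)=O, (5,2)=X.
Same type (X): 2 of 4.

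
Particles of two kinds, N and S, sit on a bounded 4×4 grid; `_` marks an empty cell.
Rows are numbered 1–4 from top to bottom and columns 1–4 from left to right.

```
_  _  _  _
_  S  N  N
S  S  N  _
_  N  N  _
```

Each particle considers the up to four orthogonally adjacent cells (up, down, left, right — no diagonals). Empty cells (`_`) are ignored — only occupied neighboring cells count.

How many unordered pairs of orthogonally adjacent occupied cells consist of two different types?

3

Scan each occupied cell's neighbors to the right and below so each pair is counted once.
From row 2: 1 unlike of 4 pairs (running 1/4).
From row 3: 2 unlike of 4 pairs (running 3/8).
From row 4: 0 unlike of 1 pairs (running 3/9).
Total adjacent occupied pairs: 9; unlike-type pairs: 3.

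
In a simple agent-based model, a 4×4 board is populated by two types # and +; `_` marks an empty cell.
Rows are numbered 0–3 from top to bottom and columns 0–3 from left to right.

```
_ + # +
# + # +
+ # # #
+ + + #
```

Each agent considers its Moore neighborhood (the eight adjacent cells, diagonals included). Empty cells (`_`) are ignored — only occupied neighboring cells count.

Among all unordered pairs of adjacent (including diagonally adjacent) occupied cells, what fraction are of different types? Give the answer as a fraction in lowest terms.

Scan each occupied cell's neighbors to the right and below (and the two forward diagonals) so each pair is counted once.
Row 0: +(0,1)–#(0,2)≠ +(0,1)–+(1,1)= +(0,1)–#(1,2)≠ +(0,1)–#(1,0)≠ #(0,2)–+(0,3)≠ #(0,2)–#(1,2)= #(0,2)–+(1,3)≠ #(0,2)–+(1,1)≠ +(0,3)–+(1,3)= +(0,3)–#(1,2)≠  → 7/10 unlike.
Row 1: #(1,0)–+(1,1)≠ #(1,0)–+(2,0)≠ #(1,0)–#(2,1)= +(1,1)–#(1,2)≠ +(1,1)–#(2,1)≠ +(1,1)–#(2,2)≠ +(1,1)–+(2,0)= #(1,2)–+(1,3)≠ #(1,2)–#(2,2)= #(1,2)–#(2,3)= #(1,2)–#(2,1)= +(1,3)–#(2,3)≠ +(1,3)–#(2,2)≠  → 8/13 unlike.
Row 2: +(2,0)–#(2,1)≠ +(2,0)–+(3,0)= +(2,0)–+(3,1)= #(2,1)–#(2,2)= #(2,1)–+(3,1)≠ #(2,1)–+(3,2)≠ #(2,1)–+(3,0)≠ #(2,2)–#(2,3)= #(2,2)–+(3,2)≠ #(2,2)–#(3,3)= #(2,2)–+(3,1)≠ #(2,3)–#(3,3)= #(2,3)–+(3,2)≠  → 7/13 unlike.
Row 3: +(3,0)–+(3,1)= +(3,1)–+(3,2)= +(3,2)–#(3,3)≠  → 1/3 unlike.
Total adjacent occupied pairs: 39; unlike-type pairs: 23.
23/39 is already in lowest terms.

23/39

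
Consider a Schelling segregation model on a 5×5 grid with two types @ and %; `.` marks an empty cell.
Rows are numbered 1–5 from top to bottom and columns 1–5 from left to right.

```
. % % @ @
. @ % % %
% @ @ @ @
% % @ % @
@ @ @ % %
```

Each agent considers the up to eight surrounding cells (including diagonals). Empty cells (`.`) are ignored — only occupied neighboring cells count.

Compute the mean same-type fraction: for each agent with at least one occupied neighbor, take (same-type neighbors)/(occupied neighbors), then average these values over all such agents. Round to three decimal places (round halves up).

0.423

(1,2)% 2/3
(1,3)% 3/5
(1,4)@ 1/5
(1,5)@ 1/3
(2,2)@ 2/6
(2,3)% 3/8
(2,4)% 3/8
(2,5)% 1/5
(3,1)% 2/4
(3,2)@ 3/7
(3,3)@ 4/8
(3,4)@ 4/8
(3,5)@ 2/5
(4,1)% 2/5
(4,2)% 2/8
(4,3)@ 5/8
(4,4)% 2/8
(4,5)@ 2/5
(5,1)@ 1/3
(5,2)@ 3/5
(5,3)@ 2/5
(5,4)% 2/5
(5,5)% 2/3
Sum over 23 agents: 2/3 + 3/5 + 1/5 + 1/3 + 2/6 + 3/8 + 3/8 + 1/5 + 2/4 + 3/7 + 4/8 + 4/8 + 2/5 + 2/5 + 2/8 + 5/8 + 2/8 + 2/5 + 1/3 + 3/5 + 2/5 + 2/5 + 2/3 = 8179/840; mean = 8179/840 ÷ 23 = 8179/19320 = 0.423343… → 0.423.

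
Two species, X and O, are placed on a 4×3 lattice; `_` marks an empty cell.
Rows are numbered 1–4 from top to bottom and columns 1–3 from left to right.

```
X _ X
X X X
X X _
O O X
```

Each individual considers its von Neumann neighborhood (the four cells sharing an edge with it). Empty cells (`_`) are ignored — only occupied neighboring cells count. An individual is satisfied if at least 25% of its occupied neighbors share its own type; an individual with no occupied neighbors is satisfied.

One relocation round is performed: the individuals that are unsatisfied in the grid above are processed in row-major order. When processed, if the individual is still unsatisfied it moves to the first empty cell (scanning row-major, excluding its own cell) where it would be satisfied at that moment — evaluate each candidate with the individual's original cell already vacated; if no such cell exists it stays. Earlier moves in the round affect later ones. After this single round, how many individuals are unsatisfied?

Initially unsatisfied (in order): (4,3).
  (4,3) → (1,2).
Resulting grid:
X X X
X X X
X X _
O O _
All satisfied now.

0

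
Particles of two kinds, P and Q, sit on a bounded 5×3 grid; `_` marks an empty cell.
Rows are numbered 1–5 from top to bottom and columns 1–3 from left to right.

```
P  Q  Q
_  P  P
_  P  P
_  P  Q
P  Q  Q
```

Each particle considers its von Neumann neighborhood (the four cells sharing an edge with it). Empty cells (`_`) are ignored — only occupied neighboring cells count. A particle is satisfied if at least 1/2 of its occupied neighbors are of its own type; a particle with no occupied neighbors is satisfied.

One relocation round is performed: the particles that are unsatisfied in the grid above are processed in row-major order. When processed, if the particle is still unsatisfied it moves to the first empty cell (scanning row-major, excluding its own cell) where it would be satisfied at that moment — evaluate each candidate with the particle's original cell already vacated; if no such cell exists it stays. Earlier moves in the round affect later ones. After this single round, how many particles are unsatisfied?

Initially unsatisfied (in order): (1,1), (1,2), (4,2), (4,3), (5,1), (5,2).
  (1,1) → (2,1).
  (1,2): now satisfied by earlier moves; stays.
  (4,2) → (1,1).
  (4,3): now satisfied by earlier moves; stays.
  (5,1) → (3,1).
  (5,2): now satisfied by earlier moves; stays.
Resulting grid:
P Q Q
P P P
P P P
_ _ Q
_ Q Q
Unsatisfied now: (1,2).

1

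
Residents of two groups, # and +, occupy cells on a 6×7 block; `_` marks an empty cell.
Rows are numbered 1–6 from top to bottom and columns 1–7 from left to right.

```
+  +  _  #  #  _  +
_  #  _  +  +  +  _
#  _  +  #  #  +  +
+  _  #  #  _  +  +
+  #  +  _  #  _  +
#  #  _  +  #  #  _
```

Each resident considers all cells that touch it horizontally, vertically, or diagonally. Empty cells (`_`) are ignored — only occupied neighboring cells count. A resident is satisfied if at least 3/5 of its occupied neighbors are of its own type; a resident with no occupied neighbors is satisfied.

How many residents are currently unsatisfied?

Row 1: (1,1)+ 1/2 ✗ · (1,2)+ 1/2 ✗ · (1,4)# 1/3 ✗ · (1,5)# 1/4 ✗ · (1,7)+ 1/1 ✓
Row 2: (2,2)# 1/4 ✗ · (2,4)+ 2/6 ✗ · (2,5)+ 3/7 ✗ · (2,6)+ 4/6 ✓
Row 3: (3,1)# 1/2 ✗ · (3,3)+ 1/5 ✗ · (3,4)# 3/6 ✗ · (3,5)# 2/7 ✗ · (3,6)+ 5/6 ✓ · (3,7)+ 4/4 ✓
Row 4: (4,1)+ 1/3 ✗ · (4,3)# 3/5 ✓ · (4,4)# 4/6 ✓ · (4,6)+ 4/6 ✓ · (4,7)+ 4/4 ✓
Row 5: (5,1)+ 1/4 ✗ · (5,2)# 3/6 ✗ · (5,3)+ 1/5 ✗ · (5,5)# 3/5 ✓ · (5,7)+ 2/3 ✓
Row 6: (6,1)# 2/3 ✓ · (6,2)# 2/4 ✗ · (6,4)+ 1/3 ✗ · (6,5)# 2/3 ✓ · (6,6)# 2/3 ✓
Unsatisfied: (1,1), (1,2), (1,4), (1,5), (2,2), (2,4), (2,5), (3,1), (3,3), (3,4), (3,5), (4,1), (5,1), (5,2), (5,3), (6,2), (6,4) — 17 in total.

17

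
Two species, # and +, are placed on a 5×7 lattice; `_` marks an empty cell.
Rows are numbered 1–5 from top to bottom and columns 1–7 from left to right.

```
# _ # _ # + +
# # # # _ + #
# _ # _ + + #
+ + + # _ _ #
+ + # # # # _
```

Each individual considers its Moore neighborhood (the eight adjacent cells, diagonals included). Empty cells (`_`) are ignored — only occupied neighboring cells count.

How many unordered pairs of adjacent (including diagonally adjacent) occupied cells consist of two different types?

20

Scan each occupied cell's neighbors to the right and below (and the two forward diagonals) so each pair is counted once.
From row 1: 4 unlike of 13 pairs (running 4/13).
From row 2: 4 unlike of 15 pairs (running 8/28).
From row 3: 7 unlike of 10 pairs (running 15/38).
From row 4: 4 unlike of 15 pairs (running 19/53).
From row 5: 1 unlike of 5 pairs (running 20/58).
Total adjacent occupied pairs: 58; unlike-type pairs: 20.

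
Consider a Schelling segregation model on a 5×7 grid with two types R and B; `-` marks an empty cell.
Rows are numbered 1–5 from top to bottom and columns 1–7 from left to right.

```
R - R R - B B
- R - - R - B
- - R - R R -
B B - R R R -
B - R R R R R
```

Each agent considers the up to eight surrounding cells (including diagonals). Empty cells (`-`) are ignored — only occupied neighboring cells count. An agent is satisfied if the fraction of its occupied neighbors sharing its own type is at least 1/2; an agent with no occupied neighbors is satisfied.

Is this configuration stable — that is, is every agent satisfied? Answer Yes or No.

Row 1: (1,1)R 1/1 satisfied · (1,3)R 2/2 satisfied · (1,4)R 2/2 satisfied · (1,6)B 2/3 satisfied · (1,7)B 2/2 satisfied
Row 2: (2,2)R 3/3 satisfied · (2,5)R 3/4 satisfied · (2,7)B 2/3 satisfied
Row 3: (3,3)R 2/3 satisfied · (3,5)R 5/5 satisfied · (3,6)R 4/5 satisfied
Row 4: (4,1)B 2/2 satisfied · (4,2)B 2/4 satisfied · (4,4)R 6/6 satisfied · (4,5)R 7/7 satisfied · (4,6)R 6/6 satisfied
Row 5: (5,1)B 2/2 satisfied · (5,3)R 2/3 satisfied · (5,4)R 4/4 satisfied · (5,5)R 5/5 satisfied · (5,6)R 4/4 satisfied · (5,7)R 2/2 satisfied
All meet the threshold, so the configuration is stable.

Yes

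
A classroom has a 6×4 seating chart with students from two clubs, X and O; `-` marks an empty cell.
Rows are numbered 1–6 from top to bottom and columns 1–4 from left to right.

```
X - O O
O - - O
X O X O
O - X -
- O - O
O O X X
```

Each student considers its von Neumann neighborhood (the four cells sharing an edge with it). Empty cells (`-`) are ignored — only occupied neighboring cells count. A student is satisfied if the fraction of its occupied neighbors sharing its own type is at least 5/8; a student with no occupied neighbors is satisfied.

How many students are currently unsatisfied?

10

Row 1: (1,1)X 0/1 not · (1,3)O 1/1 satisfied · (1,4)O 2/2 satisfied
Row 2: (2,1)O 0/2 not · (2,4)O 2/2 satisfied
Row 3: (3,1)X 0/3 not · (3,2)O 0/2 not · (3,3)X 1/3 not · (3,4)O 1/2 not
Row 4: (4,1)O 0/1 not · (4,3)X 1/1 satisfied
Row 5: (5,2)O 1/1 satisfied · (5,4)O 0/1 not
Row 6: (6,1)O 1/1 satisfied · (6,2)O 2/3 satisfied · (6,3)X 1/2 not · (6,4)X 1/2 not
Unsatisfied: (1,1), (2,1), (3,1), (3,2), (3,3), (3,4), (4,1), (5,4), (6,3), (6,4) — 10 in total.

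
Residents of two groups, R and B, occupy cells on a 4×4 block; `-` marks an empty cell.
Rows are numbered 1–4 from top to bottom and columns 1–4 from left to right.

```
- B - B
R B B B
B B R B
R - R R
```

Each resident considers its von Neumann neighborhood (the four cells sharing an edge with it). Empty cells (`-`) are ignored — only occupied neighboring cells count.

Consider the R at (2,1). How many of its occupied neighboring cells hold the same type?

Occupied neighbors of (2,1): (3,1)=B, (2,2)=B.
Same type (R): 0 of 2.

0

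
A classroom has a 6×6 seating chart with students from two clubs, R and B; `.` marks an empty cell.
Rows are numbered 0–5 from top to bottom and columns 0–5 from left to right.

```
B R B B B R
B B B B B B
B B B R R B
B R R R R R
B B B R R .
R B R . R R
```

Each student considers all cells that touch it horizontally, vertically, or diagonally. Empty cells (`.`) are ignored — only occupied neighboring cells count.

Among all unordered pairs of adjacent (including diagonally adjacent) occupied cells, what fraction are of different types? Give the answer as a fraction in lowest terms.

19/50

Scan each occupied cell's neighbors to the right and below (and the two forward diagonals) so each pair is counted once.
Row 0: B(0,0)–R(0,1)≠ B(0,0)–B(1,0)= B(0,0)–B(1,1)= R(0,1)–B(0,2)≠ R(0,1)–B(1,1)≠ R(0,1)–B(1,2)≠ R(0,1)–B(1,0)≠ B(0,2)–B(0,3)= B(0,2)–B(1,2)= B(0,2)–B(1,3)= B(0,2)–B(1,1)= B(0,3)–B(0,4)= B(0,3)–B(1,3)= B(0,3)–B(1,4)= B(0,3)–B(1,2)= B(0,4)–R(0,5)≠ B(0,4)–B(1,4)= B(0,4)–B(1,5)= B(0,4)–B(1,3)= R(0,5)–B(1,5)≠ R(0,5)–B(1,4)≠  → 8/21 unlike.
Row 1: B(1,0)–B(1,1)= B(1,0)–B(2,0)= B(1,0)–B(2,1)= B(1,1)–B(1,2)= B(1,1)–B(2,1)= B(1,1)–B(2,2)= B(1,1)–B(2,0)= B(1,2)–B(1,3)= B(1,2)–B(2,2)= B(1,2)–R(2,3)≠ B(1,2)–B(2,1)= B(1,3)–B(1,4)= B(1,3)–R(2,3)≠ B(1,3)–R(2,4)≠ B(1,3)–B(2,2)= B(1,4)–B(1,5)= B(1,4)–R(2,4)≠ B(1,4)–B(2,5)= B(1,4)–R(2,3)≠ B(1,5)–B(2,5)= B(1,5)–R(2,4)≠  → 6/21 unlike.
Row 2: B(2,0)–B(2,1)= B(2,0)–B(3,0)= B(2,0)–R(3,1)≠ B(2,1)–B(2,2)= B(2,1)–R(3,1)≠ B(2,1)–R(3,2)≠ B(2,1)–B(3,0)= B(2,2)–R(2,3)≠ B(2,2)–R(3,2)≠ B(2,2)–R(3,3)≠ B(2,2)–R(3,1)≠ R(2,3)–R(2,4)= R(2,3)–R(3,3)= R(2,3)–R(3,4)= R(2,3)–R(3,2)= R(2,4)–B(2,5)≠ R(2,4)–R(3,4)= R(2,4)–R(3,5)= R(2,4)–R(3,3)= B(2,5)–R(3,5)≠ B(2,5)–R(3,4)≠  → 10/21 unlike.
Row 3: B(3,0)–R(3,1)≠ B(3,0)–B(4,0)= B(3,0)–B(4,1)= R(3,1)–R(3,2)= R(3,1)–B(4,1)≠ R(3,1)–B(4,2)≠ R(3,1)–B(4,0)≠ R(3,2)–R(3,3)= R(3,2)–B(4,2)≠ R(3,2)–R(4,3)= R(3,2)–B(4,1)≠ R(3,3)–R(3,4)= R(3,3)–R(4,3)= R(3,3)–R(4,4)= R(3,3)–B(4,2)≠ R(3,4)–R(3,5)= R(3,4)–R(4,4)= R(3,4)–R(4,3)= R(3,5)–R(4,4)=  → 7/19 unlike.
Row 4: B(4,0)–B(4,1)= B(4,0)–R(5,0)≠ B(4,0)–B(5,1)= B(4,1)–B(4,2)= B(4,1)–B(5,1)= B(4,1)–R(5,2)≠ B(4,1)–R(5,0)≠ B(4,2)–R(4,3)≠ B(4,2)–R(5,2)≠ B(4,2)–B(5,1)= R(4,3)–R(4,4)= R(4,3)–R(5,4)= R(4,3)–R(5,2)= R(4,4)–R(5,4)= R(4,4)–R(5,5)=  → 5/15 unlike.
Row 5: R(5,0)–B(5,1)≠ B(5,1)–R(5,2)≠ R(5,4)–R(5,5)=  → 2/3 unlike.
Total adjacent occupied pairs: 100; unlike-type pairs: 38.
38/100 reduces to 19/50.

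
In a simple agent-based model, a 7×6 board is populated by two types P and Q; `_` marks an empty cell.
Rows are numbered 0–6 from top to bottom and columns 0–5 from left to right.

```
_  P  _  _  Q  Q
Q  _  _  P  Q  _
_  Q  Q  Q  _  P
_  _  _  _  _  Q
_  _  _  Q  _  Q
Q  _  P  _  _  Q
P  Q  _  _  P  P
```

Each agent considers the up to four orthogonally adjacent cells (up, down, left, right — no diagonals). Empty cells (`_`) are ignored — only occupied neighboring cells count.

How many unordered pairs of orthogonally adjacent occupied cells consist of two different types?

Scan each occupied cell's neighbors to the right and below so each pair is counted once.
Row 0: Q(0,4)–Q(0,5)= Q(0,4)–Q(1,4)=  → 0/2 unlike.
Row 1: P(1,3)–Q(1,4)≠ P(1,3)–Q(2,3)≠  → 2/2 unlike.
Row 2: Q(2,1)–Q(2,2)= Q(2,2)–Q(2,3)= P(2,5)–Q(3,5)≠  → 1/3 unlike.
Row 3: Q(3,5)–Q(4,5)=  → 0/1 unlike.
Row 4: Q(4,5)–Q(5,5)=  → 0/1 unlike.
Row 5: Q(5,0)–P(6,0)≠ Q(5,5)–P(6,5)≠  → 2/2 unlike.
Row 6: P(6,0)–Q(6,1)≠ P(6,4)–P(6,5)=  → 1/2 unlike.
Total adjacent occupied pairs: 13; unlike-type pairs: 6.

6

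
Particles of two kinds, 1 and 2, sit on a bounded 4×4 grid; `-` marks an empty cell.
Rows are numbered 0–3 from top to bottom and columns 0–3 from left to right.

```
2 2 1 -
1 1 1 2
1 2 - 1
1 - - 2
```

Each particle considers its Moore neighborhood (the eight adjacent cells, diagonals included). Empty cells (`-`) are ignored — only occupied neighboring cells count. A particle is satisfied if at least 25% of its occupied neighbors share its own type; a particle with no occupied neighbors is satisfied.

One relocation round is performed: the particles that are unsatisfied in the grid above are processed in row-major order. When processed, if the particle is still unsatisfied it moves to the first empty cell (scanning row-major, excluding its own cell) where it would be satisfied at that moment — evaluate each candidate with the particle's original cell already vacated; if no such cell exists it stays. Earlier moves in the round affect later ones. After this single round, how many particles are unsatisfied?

Initially unsatisfied (in order): (0,1), (1,3), (2,1), (3,3).
  (0,1) → (0,3).
  (1,3): now satisfied by earlier moves; stays.
  (2,1) → (2,2).
  (3,3): now satisfied by earlier moves; stays.
Resulting grid:
2 - 1 2
1 1 1 2
1 - 2 1
1 - - 2
Unsatisfied now: (0,0).

1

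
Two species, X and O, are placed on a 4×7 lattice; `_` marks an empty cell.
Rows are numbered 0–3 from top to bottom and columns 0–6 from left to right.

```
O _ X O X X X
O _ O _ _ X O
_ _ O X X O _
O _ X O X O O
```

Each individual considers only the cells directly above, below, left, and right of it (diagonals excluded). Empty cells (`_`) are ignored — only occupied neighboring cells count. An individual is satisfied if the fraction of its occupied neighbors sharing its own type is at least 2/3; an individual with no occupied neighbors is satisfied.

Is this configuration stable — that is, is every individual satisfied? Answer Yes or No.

No

(0,0)O 1/1 satisfied
(0,2)X 0/2 not
(0,3)O 0/2 not
(0,4)X 1/2 not
(0,5)X 3/3 satisfied
(0,6)X 1/2 not
(1,0)O 1/1 satisfied
(1,2)O 1/2 not
(1,5)X 1/3 not
(1,6)O 0/2 not
(2,2)O 1/3 not
(2,3)X 1/3 not
(2,4)X 2/3 satisfied
(2,5)O 1/3 not
(3,0)O 0/0 satisfied
(3,2)X 0/2 not
(3,3)O 0/3 not
(3,4)X 1/3 not
(3,5)O 2/3 satisfied
(3,6)O 1/1 satisfied
For instance (0,2) has only 0/2 same-type neighbors, below 2/3.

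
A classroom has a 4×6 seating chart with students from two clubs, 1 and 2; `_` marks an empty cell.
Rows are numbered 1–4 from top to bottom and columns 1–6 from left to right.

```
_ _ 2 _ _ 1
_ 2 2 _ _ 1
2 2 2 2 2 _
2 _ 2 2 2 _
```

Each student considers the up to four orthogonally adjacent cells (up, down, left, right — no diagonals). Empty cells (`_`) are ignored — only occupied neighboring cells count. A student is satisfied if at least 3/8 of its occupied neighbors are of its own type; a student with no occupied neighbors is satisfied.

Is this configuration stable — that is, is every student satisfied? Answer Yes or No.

Row 1: (1,3)2 1/1 ✓ · (1,6)1 1/1 ✓
Row 2: (2,2)2 2/2 ✓ · (2,3)2 3/3 ✓ · (2,6)1 1/1 ✓
Row 3: (3,1)2 2/2 ✓ · (3,2)2 3/3 ✓ · (3,3)2 4/4 ✓ · (3,4)2 3/3 ✓ · (3,5)2 2/2 ✓
Row 4: (4,1)2 1/1 ✓ · (4,3)2 2/2 ✓ · (4,4)2 3/3 ✓ · (4,5)2 2/2 ✓
All meet the threshold, so the configuration is stable.

Yes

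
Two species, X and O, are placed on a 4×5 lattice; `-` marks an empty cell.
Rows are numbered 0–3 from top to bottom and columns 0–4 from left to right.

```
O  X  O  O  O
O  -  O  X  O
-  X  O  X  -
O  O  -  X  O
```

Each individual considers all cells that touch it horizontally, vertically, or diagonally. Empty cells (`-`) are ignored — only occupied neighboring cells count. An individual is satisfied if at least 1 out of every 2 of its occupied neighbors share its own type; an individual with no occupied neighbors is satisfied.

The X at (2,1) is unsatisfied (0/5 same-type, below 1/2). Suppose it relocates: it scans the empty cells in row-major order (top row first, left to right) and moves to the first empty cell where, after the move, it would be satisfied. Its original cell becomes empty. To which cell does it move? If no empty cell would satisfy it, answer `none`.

(2,4)

Vacating (2,1). Empty cells in order:
  (1,1): 1/6 same-type → still unsatisfied.
  (2,0): 0/3 same-type → still unsatisfied.
  (2,4): 3/5 same-type → satisfied — stop here.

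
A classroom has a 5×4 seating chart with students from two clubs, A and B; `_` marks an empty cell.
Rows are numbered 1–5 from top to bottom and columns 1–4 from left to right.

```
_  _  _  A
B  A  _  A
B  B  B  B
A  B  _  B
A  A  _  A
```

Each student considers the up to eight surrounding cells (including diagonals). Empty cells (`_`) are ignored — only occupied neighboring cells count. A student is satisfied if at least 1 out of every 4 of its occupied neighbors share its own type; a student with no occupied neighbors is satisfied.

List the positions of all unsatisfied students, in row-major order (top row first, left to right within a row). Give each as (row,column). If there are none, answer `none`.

(2,2), (5,4)

(1,4)A 1/1 ✓
(2,1)B 2/3 ✓
(2,2)A 0/4 ✗
(2,4)A 1/3 ✓
(3,1)B 3/5 ✓
(3,2)B 4/6 ✓
(3,3)B 4/6 ✓
(3,4)B 2/3 ✓
(4,1)A 2/5 ✓
(4,2)B 3/6 ✓
(4,4)B 2/3 ✓
(5,1)A 2/3 ✓
(5,2)A 2/3 ✓
(5,4)A 0/1 ✗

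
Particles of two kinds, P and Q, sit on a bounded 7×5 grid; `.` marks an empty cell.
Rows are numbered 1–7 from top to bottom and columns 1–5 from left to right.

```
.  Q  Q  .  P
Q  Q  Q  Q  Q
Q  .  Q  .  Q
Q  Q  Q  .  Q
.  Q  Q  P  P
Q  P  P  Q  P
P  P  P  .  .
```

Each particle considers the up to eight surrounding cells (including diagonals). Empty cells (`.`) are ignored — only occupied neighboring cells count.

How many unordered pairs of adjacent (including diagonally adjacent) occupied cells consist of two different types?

18

Scan each occupied cell's neighbors to the right and below (and the two forward diagonals) so each pair is counted once.
Row 1: Q(1,2)–Q(1,3)= Q(1,2)–Q(2,2)= Q(1,2)–Q(2,3)= Q(1,2)–Q(2,1)= Q(1,3)–Q(2,3)= Q(1,3)–Q(2,4)= Q(1,3)–Q(2,2)= P(1,5)–Q(2,5)≠ P(1,5)–Q(2,4)≠  → 2/9 unlike.
Row 2: Q(2,1)–Q(2,2)= Q(2,1)–Q(3,1)= Q(2,2)–Q(2,3)= Q(2,2)–Q(3,3)= Q(2,2)–Q(3,1)= Q(2,3)–Q(2,4)= Q(2,3)–Q(3,3)= Q(2,4)–Q(2,5)= Q(2,4)–Q(3,5)= Q(2,4)–Q(3,3)= Q(2,5)–Q(3,5)=  → 0/11 unlike.
Row 3: Q(3,1)–Q(4,1)= Q(3,1)–Q(4,2)= Q(3,3)–Q(4,3)= Q(3,3)–Q(4,2)= Q(3,5)–Q(4,5)=  → 0/5 unlike.
Row 4: Q(4,1)–Q(4,2)= Q(4,1)–Q(5,2)= Q(4,2)–Q(4,3)= Q(4,2)–Q(5,2)= Q(4,2)–Q(5,3)= Q(4,3)–Q(5,3)= Q(4,3)–P(5,4)≠ Q(4,3)–Q(5,2)= Q(4,5)–P(5,5)≠ Q(4,5)–P(5,4)≠  → 3/10 unlike.
Row 5: Q(5,2)–Q(5,3)= Q(5,2)–P(6,2)≠ Q(5,2)–P(6,3)≠ Q(5,2)–Q(6,1)= Q(5,3)–P(5,4)≠ Q(5,3)–P(6,3)≠ Q(5,3)–Q(6,4)= Q(5,3)–P(6,2)≠ P(5,4)–P(5,5)= P(5,4)–Q(6,4)≠ P(5,4)–P(6,5)= P(5,4)–P(6,3)= P(5,5)–P(6,5)= P(5,5)–Q(6,4)≠  → 7/14 unlike.
Row 6: Q(6,1)–P(6,2)≠ Q(6,1)–P(7,1)≠ Q(6,1)–P(7,2)≠ P(6,2)–P(6,3)= P(6,2)–P(7,2)= P(6,2)–P(7,3)= P(6,2)–P(7,1)= P(6,3)–Q(6,4)≠ P(6,3)–P(7,3)= P(6,3)–P(7,2)= Q(6,4)–P(6,5)≠ Q(6,4)–P(7,3)≠  → 6/12 unlike.
Row 7: P(7,1)–P(7,2)= P(7,2)–P(7,3)=  → 0/2 unlike.
Total adjacent occupied pairs: 63; unlike-type pairs: 18.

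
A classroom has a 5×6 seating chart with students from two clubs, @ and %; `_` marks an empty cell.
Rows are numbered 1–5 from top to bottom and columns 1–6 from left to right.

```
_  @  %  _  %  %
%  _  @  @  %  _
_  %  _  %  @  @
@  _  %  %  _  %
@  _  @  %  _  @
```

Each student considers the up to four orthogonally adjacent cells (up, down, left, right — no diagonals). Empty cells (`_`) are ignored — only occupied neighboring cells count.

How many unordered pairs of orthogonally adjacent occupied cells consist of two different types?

10

Scan each occupied cell's neighbors to the right and below so each pair is counted once.
Row 1: @(1,2)–%(1,3)≠ %(1,3)–@(2,3)≠ %(1,5)–%(1,6)= %(1,5)–%(2,5)=  → 2/4 unlike.
Row 2: @(2,3)–@(2,4)= @(2,4)–%(2,5)≠ @(2,4)–%(3,4)≠ %(2,5)–@(3,5)≠  → 3/4 unlike.
Row 3: %(3,4)–@(3,5)≠ %(3,4)–%(4,4)= @(3,5)–@(3,6)= @(3,6)–%(4,6)≠  → 2/4 unlike.
Row 4: @(4,1)–@(5,1)= %(4,3)–%(4,4)= %(4,3)–@(5,3)≠ %(4,4)–%(5,4)= %(4,6)–@(5,6)≠  → 2/5 unlike.
Row 5: @(5,3)–%(5,4)≠  → 1/1 unlike.
Total adjacent occupied pairs: 18; unlike-type pairs: 10.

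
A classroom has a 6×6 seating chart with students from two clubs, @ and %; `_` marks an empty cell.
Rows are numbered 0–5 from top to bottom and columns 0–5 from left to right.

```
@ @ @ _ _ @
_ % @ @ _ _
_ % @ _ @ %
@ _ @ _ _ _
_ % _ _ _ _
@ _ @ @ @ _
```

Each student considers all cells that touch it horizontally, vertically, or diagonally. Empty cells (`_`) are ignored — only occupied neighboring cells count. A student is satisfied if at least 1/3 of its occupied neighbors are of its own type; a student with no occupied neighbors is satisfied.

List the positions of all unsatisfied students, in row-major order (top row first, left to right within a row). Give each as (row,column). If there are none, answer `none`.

(0,0)@ 1/2 ok
(0,1)@ 3/4 ok
(0,2)@ 3/4 ok
(0,5)@ 0/0 ok
(1,1)% 1/6 unhappy
(1,2)@ 4/6 ok
(1,3)@ 4/4 ok
(2,1)% 1/5 unhappy
(2,2)@ 3/5 ok
(2,4)@ 1/2 ok
(2,5)% 0/1 unhappy
(3,0)@ 0/2 unhappy
(3,2)@ 1/3 ok
(4,1)% 0/4 unhappy
(5,0)@ 0/1 unhappy
(5,2)@ 1/2 ok
(5,3)@ 2/2 ok
(5,4)@ 1/1 ok

(1,1), (2,1), (2,5), (3,0), (4,1), (5,0)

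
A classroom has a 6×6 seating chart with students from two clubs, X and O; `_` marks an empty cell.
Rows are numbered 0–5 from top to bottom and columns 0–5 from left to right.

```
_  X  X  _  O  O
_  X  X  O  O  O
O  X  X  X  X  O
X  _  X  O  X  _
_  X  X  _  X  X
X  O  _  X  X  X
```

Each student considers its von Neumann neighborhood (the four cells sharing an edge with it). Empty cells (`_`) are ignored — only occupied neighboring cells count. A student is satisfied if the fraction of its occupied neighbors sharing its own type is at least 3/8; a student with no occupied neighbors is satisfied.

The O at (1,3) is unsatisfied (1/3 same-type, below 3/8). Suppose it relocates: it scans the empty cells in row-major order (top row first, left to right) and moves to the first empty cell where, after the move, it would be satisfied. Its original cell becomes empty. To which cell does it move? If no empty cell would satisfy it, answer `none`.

Vacating (1,3). Empty cells in order:
  (0,0): 0/1 same-type → still unsatisfied.
  (0,3): 1/2 same-type → satisfied — stop here.

(0,3)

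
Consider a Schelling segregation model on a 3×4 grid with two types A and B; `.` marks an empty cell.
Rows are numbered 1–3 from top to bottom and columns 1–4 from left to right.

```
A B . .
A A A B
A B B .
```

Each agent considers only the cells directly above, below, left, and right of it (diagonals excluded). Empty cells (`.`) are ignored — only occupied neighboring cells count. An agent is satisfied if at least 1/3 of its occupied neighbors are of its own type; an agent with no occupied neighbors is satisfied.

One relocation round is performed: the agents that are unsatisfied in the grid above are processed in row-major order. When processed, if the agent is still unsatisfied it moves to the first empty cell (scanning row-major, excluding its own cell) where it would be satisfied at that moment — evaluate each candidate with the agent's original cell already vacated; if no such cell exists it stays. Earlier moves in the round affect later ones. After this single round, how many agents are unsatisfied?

Initially unsatisfied (in order): (1,2), (2,4).
  (1,2) → (1,4).
  (2,4): now satisfied by earlier moves; stays.
Resulting grid:
A . . B
A A A B
A B B .
All satisfied now.

0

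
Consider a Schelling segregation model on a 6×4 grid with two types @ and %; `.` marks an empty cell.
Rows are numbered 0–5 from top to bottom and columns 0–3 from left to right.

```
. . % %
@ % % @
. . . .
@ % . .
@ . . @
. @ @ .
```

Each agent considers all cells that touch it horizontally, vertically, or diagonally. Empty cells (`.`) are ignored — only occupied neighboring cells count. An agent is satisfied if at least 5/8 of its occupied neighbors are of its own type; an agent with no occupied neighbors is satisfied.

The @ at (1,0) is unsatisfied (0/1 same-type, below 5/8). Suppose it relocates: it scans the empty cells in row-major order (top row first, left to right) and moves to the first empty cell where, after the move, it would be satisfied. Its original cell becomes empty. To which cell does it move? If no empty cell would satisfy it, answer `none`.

Vacating (1,0). Empty cells in order:
  (0,0): 0/1 same-type → still unsatisfied.
  (0,1): 0/3 same-type → still unsatisfied.
  (2,0): 1/3 same-type → still unsatisfied.
  (2,1): 1/4 same-type → still unsatisfied.
  (2,2): 1/4 same-type → still unsatisfied.
  (2,3): 1/2 same-type → still unsatisfied.
  (3,2): 1/2 same-type → still unsatisfied.
  (3,3): 1/1 same-type → satisfied — stop here.

(3,3)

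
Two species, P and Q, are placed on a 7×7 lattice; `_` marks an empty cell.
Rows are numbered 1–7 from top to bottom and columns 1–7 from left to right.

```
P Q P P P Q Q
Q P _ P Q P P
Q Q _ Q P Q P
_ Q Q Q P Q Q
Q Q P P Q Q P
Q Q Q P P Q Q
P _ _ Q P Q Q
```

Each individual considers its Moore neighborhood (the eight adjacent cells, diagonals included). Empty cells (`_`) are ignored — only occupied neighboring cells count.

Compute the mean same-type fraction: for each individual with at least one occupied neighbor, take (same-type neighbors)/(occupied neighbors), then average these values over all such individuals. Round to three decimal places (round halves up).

(1,1)P 1/3
(1,2)Q 1/4
(1,3)P 3/4
(1,4)P 3/4
(1,5)P 3/5
(1,6)Q 2/5
(1,7)Q 1/3
(2,1)Q 3/5
(2,2)P 2/6
(2,4)P 4/6
(2,5)Q 3/8
(2,6)P 4/8
(2,7)P 2/5
(3,1)Q 3/4
(3,2)Q 4/5
(3,4)Q 3/6
(3,5)P 3/8
(3,6)Q 3/8
(3,7)P 2/5
(4,2)Q 5/6
(4,3)Q 5/7
(4,4)Q 3/7
(4,5)P 2/8
(4,6)Q 4/8
(4,7)Q 3/5
(5,1)Q 4/4
(5,2)Q 6/7
(5,3)P 2/8
(5,4)P 4/8
(5,5)Q 4/8
(5,6)Q 5/8
(5,7)P 0/5
(6,1)Q 3/4
(6,2)Q 4/6
(6,3)Q 3/6
(6,4)P 4/7
(6,5)P 3/8
(6,6)Q 5/8
(6,7)Q 4/5
(7,1)P 0/2
(7,4)Q 1/4
(7,5)P 2/5
(7,6)Q 3/5
(7,7)Q 3/3
Sum over 44 individuals: 1/3 + 1/4 + 3/4 + 3/4 + 3/5 + 2/5 + 1/3 + 3/5 + 2/6 + 4/6 + 3/8 + 4/8 + 2/5 + 3/4 + 4/5 + 3/6 + 3/8 + 3/8 + 2/5 + 5/6 + 5/7 + 3/7 + 2/8 + 4/8 + 3/5 + 4/4 + 6/7 + 2/8 + 4/8 + 4/8 + 5/8 + 0/5 + 3/4 + 4/6 + 3/6 + 4/7 + 3/8 + 5/8 + 4/5 + 0/2 + 1/4 + 2/5 + 3/5 + 3/3 = 9697/420; mean = 9697/420 ÷ 44 = 9697/18480 = 0.524729… → 0.525.

0.525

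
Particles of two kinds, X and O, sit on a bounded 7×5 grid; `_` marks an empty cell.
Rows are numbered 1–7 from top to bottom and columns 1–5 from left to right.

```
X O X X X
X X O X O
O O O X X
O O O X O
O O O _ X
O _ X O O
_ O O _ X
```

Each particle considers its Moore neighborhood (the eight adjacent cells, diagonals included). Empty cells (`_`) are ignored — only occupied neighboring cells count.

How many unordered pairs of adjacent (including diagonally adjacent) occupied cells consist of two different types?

Scan each occupied cell's neighbors to the right and below (and the two forward diagonals) so each pair is counted once.
Row 1: X(1,1)–O(1,2)≠ X(1,1)–X(2,1)= X(1,1)–X(2,2)= O(1,2)–X(1,3)≠ O(1,2)–X(2,2)≠ O(1,2)–O(2,3)= O(1,2)–X(2,1)≠ X(1,3)–X(1,4)= X(1,3)–O(2,3)≠ X(1,3)–X(2,4)= X(1,3)–X(2,2)= X(1,4)–X(1,5)= X(1,4)–X(2,4)= X(1,4)–O(2,5)≠ X(1,4)–O(2,3)≠ X(1,5)–O(2,5)≠ X(1,5)–X(2,4)=  → 8/17 unlike.
Row 2: X(2,1)–X(2,2)= X(2,1)–O(3,1)≠ X(2,1)–O(3,2)≠ X(2,2)–O(2,3)≠ X(2,2)–O(3,2)≠ X(2,2)–O(3,3)≠ X(2,2)–O(3,1)≠ O(2,3)–X(2,4)≠ O(2,3)–O(3,3)= O(2,3)–X(3,4)≠ O(2,3)–O(3,2)= X(2,4)–O(2,5)≠ X(2,4)–X(3,4)= X(2,4)–X(3,5)= X(2,4)–O(3,3)≠ O(2,5)–X(3,5)≠ O(2,5)–X(3,4)≠  → 12/17 unlike.
Row 3: O(3,1)–O(3,2)= O(3,1)–O(4,1)= O(3,1)–O(4,2)= O(3,2)–O(3,3)= O(3,2)–O(4,2)= O(3,2)–O(4,3)= O(3,2)–O(4,1)= O(3,3)–X(3,4)≠ O(3,3)–O(4,3)= O(3,3)–X(4,4)≠ O(3,3)–O(4,2)= X(3,4)–X(3,5)= X(3,4)–X(4,4)= X(3,4)–O(4,5)≠ X(3,4)–O(4,3)≠ X(3,5)–O(4,5)≠ X(3,5)–X(4,4)=  → 5/17 unlike.
Row 4: O(4,1)–O(4,2)= O(4,1)–O(5,1)= O(4,1)–O(5,2)= O(4,2)–O(4,3)= O(4,2)–O(5,2)= O(4,2)–O(5,3)= O(4,2)–O(5,1)= O(4,3)–X(4,4)≠ O(4,3)–O(5,3)= O(4,3)–O(5,2)= X(4,4)–O(4,5)≠ X(4,4)–X(5,5)= X(4,4)–O(5,3)≠ O(4,5)–X(5,5)≠  → 4/14 unlike.
Row 5: O(5,1)–O(5,2)= O(5,1)–O(6,1)= O(5,2)–O(5,3)= O(5,2)–X(6,3)≠ O(5,2)–O(6,1)= O(5,3)–X(6,3)≠ O(5,3)–O(6,4)= X(5,5)–O(6,5)≠ X(5,5)–O(6,4)≠  → 4/9 unlike.
Row 6: O(6,1)–O(7,2)= X(6,3)–O(6,4)≠ X(6,3)–O(7,3)≠ X(6,3)–O(7,2)≠ O(6,4)–O(6,5)= O(6,4)–X(7,5)≠ O(6,4)–O(7,3)= O(6,5)–X(7,5)≠  → 5/8 unlike.
Row 7: O(7,2)–O(7,3)=  → 0/1 unlike.
Total adjacent occupied pairs: 83; unlike-type pairs: 38.

38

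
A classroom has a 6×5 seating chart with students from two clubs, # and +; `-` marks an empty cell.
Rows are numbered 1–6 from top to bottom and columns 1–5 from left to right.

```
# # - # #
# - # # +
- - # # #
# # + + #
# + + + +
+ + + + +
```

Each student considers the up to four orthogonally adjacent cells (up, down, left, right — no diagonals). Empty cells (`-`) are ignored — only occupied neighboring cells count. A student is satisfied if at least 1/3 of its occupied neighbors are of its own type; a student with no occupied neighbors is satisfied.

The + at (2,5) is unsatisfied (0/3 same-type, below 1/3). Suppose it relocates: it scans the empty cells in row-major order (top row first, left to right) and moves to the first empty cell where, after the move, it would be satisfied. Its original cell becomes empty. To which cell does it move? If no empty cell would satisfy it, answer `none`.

Vacating (2,5). Empty cells in order:
  (1,3): 0/3 same-type → still unsatisfied.
  (2,2): 0/3 same-type → still unsatisfied.
  (3,1): 0/2 same-type → still unsatisfied.
  (3,2): 0/2 same-type → still unsatisfied.

none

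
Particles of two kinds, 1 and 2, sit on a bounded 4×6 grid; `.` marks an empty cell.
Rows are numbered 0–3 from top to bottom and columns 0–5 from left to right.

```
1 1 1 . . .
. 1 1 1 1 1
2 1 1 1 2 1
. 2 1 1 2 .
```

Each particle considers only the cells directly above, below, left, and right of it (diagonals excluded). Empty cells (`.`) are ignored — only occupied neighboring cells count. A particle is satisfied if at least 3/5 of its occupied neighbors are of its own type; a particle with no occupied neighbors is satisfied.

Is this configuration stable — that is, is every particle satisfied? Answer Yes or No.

(0,0)1 1/1 ok
(0,1)1 3/3 ok
(0,2)1 2/2 ok
(1,1)1 3/3 ok
(1,2)1 4/4 ok
(1,3)1 3/3 ok
(1,4)1 2/3 ok
(1,5)1 2/2 ok
(2,0)2 0/1 unhappy
(2,1)1 2/4 unhappy
(2,2)1 4/4 ok
(2,3)1 3/4 ok
(2,4)2 1/4 unhappy
(2,5)1 1/2 unhappy
(3,1)2 0/2 unhappy
(3,2)1 2/3 ok
(3,3)1 2/3 ok
(3,4)2 1/2 unhappy
For instance (2,0) has only 0/1 same-type neighbors, below 3/5.

No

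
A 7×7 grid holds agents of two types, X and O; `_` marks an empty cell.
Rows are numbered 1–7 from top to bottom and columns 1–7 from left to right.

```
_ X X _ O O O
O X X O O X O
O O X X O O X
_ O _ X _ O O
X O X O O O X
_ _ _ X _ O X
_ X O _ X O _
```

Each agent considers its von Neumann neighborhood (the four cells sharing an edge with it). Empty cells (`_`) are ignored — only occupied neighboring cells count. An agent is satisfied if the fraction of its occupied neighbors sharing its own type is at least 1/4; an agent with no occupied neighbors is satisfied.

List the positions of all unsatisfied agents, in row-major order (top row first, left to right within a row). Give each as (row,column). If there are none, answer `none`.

Row 1: (1,2)X 2/2 satisfied · (1,3)X 2/2 satisfied · (1,5)O 2/2 satisfied · (1,6)O 2/3 satisfied · (1,7)O 2/2 satisfied
Row 2: (2,1)O 1/2 satisfied · (2,2)X 2/4 satisfied · (2,3)X 3/4 satisfied · (2,4)O 1/3 satisfied · (2,5)O 3/4 satisfied · (2,6)X 0/4 not · (2,7)O 1/3 satisfied
Row 3: (3,1)O 2/2 satisfied · (3,2)O 2/4 satisfied · (3,3)X 2/3 satisfied · (3,4)X 2/4 satisfied · (3,5)O 2/3 satisfied · (3,6)O 2/4 satisfied · (3,7)X 0/3 not
Row 4: (4,2)O 2/2 satisfied · (4,4)X 1/2 satisfied · (4,6)O 3/3 satisfied · (4,7)O 1/3 satisfied
Row 5: (5,1)X 0/1 not · (5,2)O 1/3 satisfied · (5,3)X 0/2 not · (5,4)O 1/4 satisfied · (5,5)O 2/2 satisfied · (5,6)O 3/4 satisfied · (5,7)X 1/3 satisfied
Row 6: (6,4)X 0/1 not · (6,6)O 2/3 satisfied · (6,7)X 1/2 satisfied
Row 7: (7,2)X 0/1 not · (7,3)O 0/1 not · (7,5)X 0/1 not · (7,6)O 1/2 satisfied

(2,6), (3,7), (5,1), (5,3), (6,4), (7,2), (7,3), (7,5)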